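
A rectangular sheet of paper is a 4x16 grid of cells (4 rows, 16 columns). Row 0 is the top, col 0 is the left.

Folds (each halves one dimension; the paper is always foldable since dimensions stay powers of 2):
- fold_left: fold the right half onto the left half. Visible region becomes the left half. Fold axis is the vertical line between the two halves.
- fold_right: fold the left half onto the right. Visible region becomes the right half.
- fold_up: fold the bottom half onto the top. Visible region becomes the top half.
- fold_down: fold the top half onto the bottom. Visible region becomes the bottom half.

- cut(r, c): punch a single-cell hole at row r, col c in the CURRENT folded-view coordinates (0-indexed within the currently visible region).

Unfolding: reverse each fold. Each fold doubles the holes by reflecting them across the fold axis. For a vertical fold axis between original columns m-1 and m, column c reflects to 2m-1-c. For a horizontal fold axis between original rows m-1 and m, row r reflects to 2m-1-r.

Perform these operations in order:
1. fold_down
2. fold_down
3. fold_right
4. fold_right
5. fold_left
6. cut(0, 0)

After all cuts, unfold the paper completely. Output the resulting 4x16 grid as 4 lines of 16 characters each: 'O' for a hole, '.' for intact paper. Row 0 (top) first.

Answer: O..OO..OO..OO..O
O..OO..OO..OO..O
O..OO..OO..OO..O
O..OO..OO..OO..O

Derivation:
Op 1 fold_down: fold axis h@2; visible region now rows[2,4) x cols[0,16) = 2x16
Op 2 fold_down: fold axis h@3; visible region now rows[3,4) x cols[0,16) = 1x16
Op 3 fold_right: fold axis v@8; visible region now rows[3,4) x cols[8,16) = 1x8
Op 4 fold_right: fold axis v@12; visible region now rows[3,4) x cols[12,16) = 1x4
Op 5 fold_left: fold axis v@14; visible region now rows[3,4) x cols[12,14) = 1x2
Op 6 cut(0, 0): punch at orig (3,12); cuts so far [(3, 12)]; region rows[3,4) x cols[12,14) = 1x2
Unfold 1 (reflect across v@14): 2 holes -> [(3, 12), (3, 15)]
Unfold 2 (reflect across v@12): 4 holes -> [(3, 8), (3, 11), (3, 12), (3, 15)]
Unfold 3 (reflect across v@8): 8 holes -> [(3, 0), (3, 3), (3, 4), (3, 7), (3, 8), (3, 11), (3, 12), (3, 15)]
Unfold 4 (reflect across h@3): 16 holes -> [(2, 0), (2, 3), (2, 4), (2, 7), (2, 8), (2, 11), (2, 12), (2, 15), (3, 0), (3, 3), (3, 4), (3, 7), (3, 8), (3, 11), (3, 12), (3, 15)]
Unfold 5 (reflect across h@2): 32 holes -> [(0, 0), (0, 3), (0, 4), (0, 7), (0, 8), (0, 11), (0, 12), (0, 15), (1, 0), (1, 3), (1, 4), (1, 7), (1, 8), (1, 11), (1, 12), (1, 15), (2, 0), (2, 3), (2, 4), (2, 7), (2, 8), (2, 11), (2, 12), (2, 15), (3, 0), (3, 3), (3, 4), (3, 7), (3, 8), (3, 11), (3, 12), (3, 15)]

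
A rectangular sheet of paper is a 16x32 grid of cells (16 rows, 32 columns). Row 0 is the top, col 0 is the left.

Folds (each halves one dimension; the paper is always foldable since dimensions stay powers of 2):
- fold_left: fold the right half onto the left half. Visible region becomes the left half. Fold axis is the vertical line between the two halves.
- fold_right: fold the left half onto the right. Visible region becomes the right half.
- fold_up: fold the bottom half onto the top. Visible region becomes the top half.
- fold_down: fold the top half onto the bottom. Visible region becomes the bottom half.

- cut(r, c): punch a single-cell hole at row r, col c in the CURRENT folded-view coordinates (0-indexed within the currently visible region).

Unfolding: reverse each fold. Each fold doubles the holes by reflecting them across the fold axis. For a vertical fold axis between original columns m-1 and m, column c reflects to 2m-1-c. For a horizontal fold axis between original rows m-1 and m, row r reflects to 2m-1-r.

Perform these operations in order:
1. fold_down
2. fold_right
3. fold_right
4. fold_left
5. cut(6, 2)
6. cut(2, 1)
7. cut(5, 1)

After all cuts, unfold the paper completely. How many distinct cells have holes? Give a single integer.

Answer: 48

Derivation:
Op 1 fold_down: fold axis h@8; visible region now rows[8,16) x cols[0,32) = 8x32
Op 2 fold_right: fold axis v@16; visible region now rows[8,16) x cols[16,32) = 8x16
Op 3 fold_right: fold axis v@24; visible region now rows[8,16) x cols[24,32) = 8x8
Op 4 fold_left: fold axis v@28; visible region now rows[8,16) x cols[24,28) = 8x4
Op 5 cut(6, 2): punch at orig (14,26); cuts so far [(14, 26)]; region rows[8,16) x cols[24,28) = 8x4
Op 6 cut(2, 1): punch at orig (10,25); cuts so far [(10, 25), (14, 26)]; region rows[8,16) x cols[24,28) = 8x4
Op 7 cut(5, 1): punch at orig (13,25); cuts so far [(10, 25), (13, 25), (14, 26)]; region rows[8,16) x cols[24,28) = 8x4
Unfold 1 (reflect across v@28): 6 holes -> [(10, 25), (10, 30), (13, 25), (13, 30), (14, 26), (14, 29)]
Unfold 2 (reflect across v@24): 12 holes -> [(10, 17), (10, 22), (10, 25), (10, 30), (13, 17), (13, 22), (13, 25), (13, 30), (14, 18), (14, 21), (14, 26), (14, 29)]
Unfold 3 (reflect across v@16): 24 holes -> [(10, 1), (10, 6), (10, 9), (10, 14), (10, 17), (10, 22), (10, 25), (10, 30), (13, 1), (13, 6), (13, 9), (13, 14), (13, 17), (13, 22), (13, 25), (13, 30), (14, 2), (14, 5), (14, 10), (14, 13), (14, 18), (14, 21), (14, 26), (14, 29)]
Unfold 4 (reflect across h@8): 48 holes -> [(1, 2), (1, 5), (1, 10), (1, 13), (1, 18), (1, 21), (1, 26), (1, 29), (2, 1), (2, 6), (2, 9), (2, 14), (2, 17), (2, 22), (2, 25), (2, 30), (5, 1), (5, 6), (5, 9), (5, 14), (5, 17), (5, 22), (5, 25), (5, 30), (10, 1), (10, 6), (10, 9), (10, 14), (10, 17), (10, 22), (10, 25), (10, 30), (13, 1), (13, 6), (13, 9), (13, 14), (13, 17), (13, 22), (13, 25), (13, 30), (14, 2), (14, 5), (14, 10), (14, 13), (14, 18), (14, 21), (14, 26), (14, 29)]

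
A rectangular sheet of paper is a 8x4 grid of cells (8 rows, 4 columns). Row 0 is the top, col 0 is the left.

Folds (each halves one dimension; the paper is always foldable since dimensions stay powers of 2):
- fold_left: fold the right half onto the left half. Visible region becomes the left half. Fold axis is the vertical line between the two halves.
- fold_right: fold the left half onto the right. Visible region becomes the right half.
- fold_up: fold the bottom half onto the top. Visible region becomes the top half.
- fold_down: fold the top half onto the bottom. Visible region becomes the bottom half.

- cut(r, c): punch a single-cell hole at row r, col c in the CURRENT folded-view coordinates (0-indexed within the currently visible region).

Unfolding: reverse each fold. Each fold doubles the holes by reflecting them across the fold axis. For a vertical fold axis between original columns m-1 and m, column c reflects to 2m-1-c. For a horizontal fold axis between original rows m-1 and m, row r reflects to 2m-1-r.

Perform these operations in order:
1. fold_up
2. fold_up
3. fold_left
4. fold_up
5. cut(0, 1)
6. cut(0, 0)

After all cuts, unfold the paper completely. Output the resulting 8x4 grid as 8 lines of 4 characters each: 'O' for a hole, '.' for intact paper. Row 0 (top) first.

Op 1 fold_up: fold axis h@4; visible region now rows[0,4) x cols[0,4) = 4x4
Op 2 fold_up: fold axis h@2; visible region now rows[0,2) x cols[0,4) = 2x4
Op 3 fold_left: fold axis v@2; visible region now rows[0,2) x cols[0,2) = 2x2
Op 4 fold_up: fold axis h@1; visible region now rows[0,1) x cols[0,2) = 1x2
Op 5 cut(0, 1): punch at orig (0,1); cuts so far [(0, 1)]; region rows[0,1) x cols[0,2) = 1x2
Op 6 cut(0, 0): punch at orig (0,0); cuts so far [(0, 0), (0, 1)]; region rows[0,1) x cols[0,2) = 1x2
Unfold 1 (reflect across h@1): 4 holes -> [(0, 0), (0, 1), (1, 0), (1, 1)]
Unfold 2 (reflect across v@2): 8 holes -> [(0, 0), (0, 1), (0, 2), (0, 3), (1, 0), (1, 1), (1, 2), (1, 3)]
Unfold 3 (reflect across h@2): 16 holes -> [(0, 0), (0, 1), (0, 2), (0, 3), (1, 0), (1, 1), (1, 2), (1, 3), (2, 0), (2, 1), (2, 2), (2, 3), (3, 0), (3, 1), (3, 2), (3, 3)]
Unfold 4 (reflect across h@4): 32 holes -> [(0, 0), (0, 1), (0, 2), (0, 3), (1, 0), (1, 1), (1, 2), (1, 3), (2, 0), (2, 1), (2, 2), (2, 3), (3, 0), (3, 1), (3, 2), (3, 3), (4, 0), (4, 1), (4, 2), (4, 3), (5, 0), (5, 1), (5, 2), (5, 3), (6, 0), (6, 1), (6, 2), (6, 3), (7, 0), (7, 1), (7, 2), (7, 3)]

Answer: OOOO
OOOO
OOOO
OOOO
OOOO
OOOO
OOOO
OOOO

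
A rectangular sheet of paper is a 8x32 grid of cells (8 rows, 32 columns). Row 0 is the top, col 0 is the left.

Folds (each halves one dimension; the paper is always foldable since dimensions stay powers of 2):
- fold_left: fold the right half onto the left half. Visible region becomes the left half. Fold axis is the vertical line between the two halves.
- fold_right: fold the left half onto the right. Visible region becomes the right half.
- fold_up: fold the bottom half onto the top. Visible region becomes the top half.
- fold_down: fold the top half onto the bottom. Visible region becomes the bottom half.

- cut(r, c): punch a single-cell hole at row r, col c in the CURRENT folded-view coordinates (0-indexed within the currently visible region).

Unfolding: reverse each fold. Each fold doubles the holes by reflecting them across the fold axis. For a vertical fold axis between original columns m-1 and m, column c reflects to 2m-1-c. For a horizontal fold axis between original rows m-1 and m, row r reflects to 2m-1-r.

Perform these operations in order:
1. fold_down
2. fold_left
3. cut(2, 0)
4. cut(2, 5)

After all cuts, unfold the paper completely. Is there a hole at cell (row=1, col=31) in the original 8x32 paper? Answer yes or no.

Op 1 fold_down: fold axis h@4; visible region now rows[4,8) x cols[0,32) = 4x32
Op 2 fold_left: fold axis v@16; visible region now rows[4,8) x cols[0,16) = 4x16
Op 3 cut(2, 0): punch at orig (6,0); cuts so far [(6, 0)]; region rows[4,8) x cols[0,16) = 4x16
Op 4 cut(2, 5): punch at orig (6,5); cuts so far [(6, 0), (6, 5)]; region rows[4,8) x cols[0,16) = 4x16
Unfold 1 (reflect across v@16): 4 holes -> [(6, 0), (6, 5), (6, 26), (6, 31)]
Unfold 2 (reflect across h@4): 8 holes -> [(1, 0), (1, 5), (1, 26), (1, 31), (6, 0), (6, 5), (6, 26), (6, 31)]
Holes: [(1, 0), (1, 5), (1, 26), (1, 31), (6, 0), (6, 5), (6, 26), (6, 31)]

Answer: yes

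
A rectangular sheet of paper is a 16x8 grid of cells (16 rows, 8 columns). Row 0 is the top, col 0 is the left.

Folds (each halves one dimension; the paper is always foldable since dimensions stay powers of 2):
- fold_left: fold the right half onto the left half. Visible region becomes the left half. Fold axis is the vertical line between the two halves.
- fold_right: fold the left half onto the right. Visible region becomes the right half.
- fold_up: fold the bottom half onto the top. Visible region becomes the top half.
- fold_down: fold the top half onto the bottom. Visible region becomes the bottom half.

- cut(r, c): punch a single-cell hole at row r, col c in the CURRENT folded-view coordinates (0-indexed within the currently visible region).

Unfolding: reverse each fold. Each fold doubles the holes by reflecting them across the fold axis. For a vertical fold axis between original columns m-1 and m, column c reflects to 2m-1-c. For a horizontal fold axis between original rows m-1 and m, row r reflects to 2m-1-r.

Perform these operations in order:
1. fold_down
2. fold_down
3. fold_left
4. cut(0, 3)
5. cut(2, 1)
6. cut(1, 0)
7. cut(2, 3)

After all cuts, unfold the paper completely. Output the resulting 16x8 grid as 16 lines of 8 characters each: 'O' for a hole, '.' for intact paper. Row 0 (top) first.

Op 1 fold_down: fold axis h@8; visible region now rows[8,16) x cols[0,8) = 8x8
Op 2 fold_down: fold axis h@12; visible region now rows[12,16) x cols[0,8) = 4x8
Op 3 fold_left: fold axis v@4; visible region now rows[12,16) x cols[0,4) = 4x4
Op 4 cut(0, 3): punch at orig (12,3); cuts so far [(12, 3)]; region rows[12,16) x cols[0,4) = 4x4
Op 5 cut(2, 1): punch at orig (14,1); cuts so far [(12, 3), (14, 1)]; region rows[12,16) x cols[0,4) = 4x4
Op 6 cut(1, 0): punch at orig (13,0); cuts so far [(12, 3), (13, 0), (14, 1)]; region rows[12,16) x cols[0,4) = 4x4
Op 7 cut(2, 3): punch at orig (14,3); cuts so far [(12, 3), (13, 0), (14, 1), (14, 3)]; region rows[12,16) x cols[0,4) = 4x4
Unfold 1 (reflect across v@4): 8 holes -> [(12, 3), (12, 4), (13, 0), (13, 7), (14, 1), (14, 3), (14, 4), (14, 6)]
Unfold 2 (reflect across h@12): 16 holes -> [(9, 1), (9, 3), (9, 4), (9, 6), (10, 0), (10, 7), (11, 3), (11, 4), (12, 3), (12, 4), (13, 0), (13, 7), (14, 1), (14, 3), (14, 4), (14, 6)]
Unfold 3 (reflect across h@8): 32 holes -> [(1, 1), (1, 3), (1, 4), (1, 6), (2, 0), (2, 7), (3, 3), (3, 4), (4, 3), (4, 4), (5, 0), (5, 7), (6, 1), (6, 3), (6, 4), (6, 6), (9, 1), (9, 3), (9, 4), (9, 6), (10, 0), (10, 7), (11, 3), (11, 4), (12, 3), (12, 4), (13, 0), (13, 7), (14, 1), (14, 3), (14, 4), (14, 6)]

Answer: ........
.O.OO.O.
O......O
...OO...
...OO...
O......O
.O.OO.O.
........
........
.O.OO.O.
O......O
...OO...
...OO...
O......O
.O.OO.O.
........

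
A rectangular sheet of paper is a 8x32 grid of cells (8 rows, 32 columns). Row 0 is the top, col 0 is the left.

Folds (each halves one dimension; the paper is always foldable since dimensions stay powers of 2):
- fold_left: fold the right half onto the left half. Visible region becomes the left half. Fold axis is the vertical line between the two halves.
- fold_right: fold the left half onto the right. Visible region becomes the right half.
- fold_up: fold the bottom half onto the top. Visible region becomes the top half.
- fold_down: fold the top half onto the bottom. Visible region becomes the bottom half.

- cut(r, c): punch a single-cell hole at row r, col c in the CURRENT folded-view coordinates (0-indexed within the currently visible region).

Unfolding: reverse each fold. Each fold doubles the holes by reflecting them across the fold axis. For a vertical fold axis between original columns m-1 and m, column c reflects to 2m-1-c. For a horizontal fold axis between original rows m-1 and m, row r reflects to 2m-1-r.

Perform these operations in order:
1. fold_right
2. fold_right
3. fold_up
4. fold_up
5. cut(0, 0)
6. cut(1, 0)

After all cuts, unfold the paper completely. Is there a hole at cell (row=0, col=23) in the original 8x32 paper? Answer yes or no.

Answer: yes

Derivation:
Op 1 fold_right: fold axis v@16; visible region now rows[0,8) x cols[16,32) = 8x16
Op 2 fold_right: fold axis v@24; visible region now rows[0,8) x cols[24,32) = 8x8
Op 3 fold_up: fold axis h@4; visible region now rows[0,4) x cols[24,32) = 4x8
Op 4 fold_up: fold axis h@2; visible region now rows[0,2) x cols[24,32) = 2x8
Op 5 cut(0, 0): punch at orig (0,24); cuts so far [(0, 24)]; region rows[0,2) x cols[24,32) = 2x8
Op 6 cut(1, 0): punch at orig (1,24); cuts so far [(0, 24), (1, 24)]; region rows[0,2) x cols[24,32) = 2x8
Unfold 1 (reflect across h@2): 4 holes -> [(0, 24), (1, 24), (2, 24), (3, 24)]
Unfold 2 (reflect across h@4): 8 holes -> [(0, 24), (1, 24), (2, 24), (3, 24), (4, 24), (5, 24), (6, 24), (7, 24)]
Unfold 3 (reflect across v@24): 16 holes -> [(0, 23), (0, 24), (1, 23), (1, 24), (2, 23), (2, 24), (3, 23), (3, 24), (4, 23), (4, 24), (5, 23), (5, 24), (6, 23), (6, 24), (7, 23), (7, 24)]
Unfold 4 (reflect across v@16): 32 holes -> [(0, 7), (0, 8), (0, 23), (0, 24), (1, 7), (1, 8), (1, 23), (1, 24), (2, 7), (2, 8), (2, 23), (2, 24), (3, 7), (3, 8), (3, 23), (3, 24), (4, 7), (4, 8), (4, 23), (4, 24), (5, 7), (5, 8), (5, 23), (5, 24), (6, 7), (6, 8), (6, 23), (6, 24), (7, 7), (7, 8), (7, 23), (7, 24)]
Holes: [(0, 7), (0, 8), (0, 23), (0, 24), (1, 7), (1, 8), (1, 23), (1, 24), (2, 7), (2, 8), (2, 23), (2, 24), (3, 7), (3, 8), (3, 23), (3, 24), (4, 7), (4, 8), (4, 23), (4, 24), (5, 7), (5, 8), (5, 23), (5, 24), (6, 7), (6, 8), (6, 23), (6, 24), (7, 7), (7, 8), (7, 23), (7, 24)]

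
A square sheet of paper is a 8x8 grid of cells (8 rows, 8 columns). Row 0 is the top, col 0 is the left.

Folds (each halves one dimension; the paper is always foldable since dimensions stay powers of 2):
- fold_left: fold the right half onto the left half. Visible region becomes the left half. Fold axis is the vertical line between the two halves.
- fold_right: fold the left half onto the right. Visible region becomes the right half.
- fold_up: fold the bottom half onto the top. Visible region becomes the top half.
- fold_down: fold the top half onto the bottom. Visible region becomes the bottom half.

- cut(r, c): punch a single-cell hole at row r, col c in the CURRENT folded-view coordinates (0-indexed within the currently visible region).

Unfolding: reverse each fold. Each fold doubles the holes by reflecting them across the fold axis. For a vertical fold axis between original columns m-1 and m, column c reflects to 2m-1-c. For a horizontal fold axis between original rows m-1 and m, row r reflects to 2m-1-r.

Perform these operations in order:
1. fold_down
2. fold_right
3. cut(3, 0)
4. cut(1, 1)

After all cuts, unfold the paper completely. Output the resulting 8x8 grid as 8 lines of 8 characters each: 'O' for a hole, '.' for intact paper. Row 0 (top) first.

Op 1 fold_down: fold axis h@4; visible region now rows[4,8) x cols[0,8) = 4x8
Op 2 fold_right: fold axis v@4; visible region now rows[4,8) x cols[4,8) = 4x4
Op 3 cut(3, 0): punch at orig (7,4); cuts so far [(7, 4)]; region rows[4,8) x cols[4,8) = 4x4
Op 4 cut(1, 1): punch at orig (5,5); cuts so far [(5, 5), (7, 4)]; region rows[4,8) x cols[4,8) = 4x4
Unfold 1 (reflect across v@4): 4 holes -> [(5, 2), (5, 5), (7, 3), (7, 4)]
Unfold 2 (reflect across h@4): 8 holes -> [(0, 3), (0, 4), (2, 2), (2, 5), (5, 2), (5, 5), (7, 3), (7, 4)]

Answer: ...OO...
........
..O..O..
........
........
..O..O..
........
...OO...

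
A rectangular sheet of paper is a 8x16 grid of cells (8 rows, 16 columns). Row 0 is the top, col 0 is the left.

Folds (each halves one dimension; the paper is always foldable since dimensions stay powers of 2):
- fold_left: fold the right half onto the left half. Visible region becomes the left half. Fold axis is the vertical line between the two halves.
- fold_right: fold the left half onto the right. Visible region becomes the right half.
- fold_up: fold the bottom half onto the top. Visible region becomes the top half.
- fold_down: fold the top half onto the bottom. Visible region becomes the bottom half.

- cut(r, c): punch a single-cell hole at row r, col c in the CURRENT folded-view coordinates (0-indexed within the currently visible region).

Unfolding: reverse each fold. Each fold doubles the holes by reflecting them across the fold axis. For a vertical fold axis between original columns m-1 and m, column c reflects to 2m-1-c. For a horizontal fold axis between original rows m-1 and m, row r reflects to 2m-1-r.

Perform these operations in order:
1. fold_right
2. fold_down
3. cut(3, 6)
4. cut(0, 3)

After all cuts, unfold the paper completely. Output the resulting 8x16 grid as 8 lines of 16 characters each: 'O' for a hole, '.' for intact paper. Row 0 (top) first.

Op 1 fold_right: fold axis v@8; visible region now rows[0,8) x cols[8,16) = 8x8
Op 2 fold_down: fold axis h@4; visible region now rows[4,8) x cols[8,16) = 4x8
Op 3 cut(3, 6): punch at orig (7,14); cuts so far [(7, 14)]; region rows[4,8) x cols[8,16) = 4x8
Op 4 cut(0, 3): punch at orig (4,11); cuts so far [(4, 11), (7, 14)]; region rows[4,8) x cols[8,16) = 4x8
Unfold 1 (reflect across h@4): 4 holes -> [(0, 14), (3, 11), (4, 11), (7, 14)]
Unfold 2 (reflect across v@8): 8 holes -> [(0, 1), (0, 14), (3, 4), (3, 11), (4, 4), (4, 11), (7, 1), (7, 14)]

Answer: .O............O.
................
................
....O......O....
....O......O....
................
................
.O............O.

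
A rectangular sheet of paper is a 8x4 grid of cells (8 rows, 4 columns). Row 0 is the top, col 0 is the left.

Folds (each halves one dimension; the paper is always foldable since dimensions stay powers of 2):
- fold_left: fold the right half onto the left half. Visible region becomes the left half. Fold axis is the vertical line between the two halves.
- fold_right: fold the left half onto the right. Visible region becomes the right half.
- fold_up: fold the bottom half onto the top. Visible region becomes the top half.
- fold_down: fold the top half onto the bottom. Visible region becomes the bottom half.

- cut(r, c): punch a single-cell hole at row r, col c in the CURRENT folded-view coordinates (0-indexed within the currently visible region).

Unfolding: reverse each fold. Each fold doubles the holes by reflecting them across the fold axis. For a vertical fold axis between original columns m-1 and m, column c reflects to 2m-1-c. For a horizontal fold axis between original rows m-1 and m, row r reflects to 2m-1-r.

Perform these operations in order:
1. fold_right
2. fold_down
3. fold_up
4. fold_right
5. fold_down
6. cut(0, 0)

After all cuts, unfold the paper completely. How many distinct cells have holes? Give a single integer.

Op 1 fold_right: fold axis v@2; visible region now rows[0,8) x cols[2,4) = 8x2
Op 2 fold_down: fold axis h@4; visible region now rows[4,8) x cols[2,4) = 4x2
Op 3 fold_up: fold axis h@6; visible region now rows[4,6) x cols[2,4) = 2x2
Op 4 fold_right: fold axis v@3; visible region now rows[4,6) x cols[3,4) = 2x1
Op 5 fold_down: fold axis h@5; visible region now rows[5,6) x cols[3,4) = 1x1
Op 6 cut(0, 0): punch at orig (5,3); cuts so far [(5, 3)]; region rows[5,6) x cols[3,4) = 1x1
Unfold 1 (reflect across h@5): 2 holes -> [(4, 3), (5, 3)]
Unfold 2 (reflect across v@3): 4 holes -> [(4, 2), (4, 3), (5, 2), (5, 3)]
Unfold 3 (reflect across h@6): 8 holes -> [(4, 2), (4, 3), (5, 2), (5, 3), (6, 2), (6, 3), (7, 2), (7, 3)]
Unfold 4 (reflect across h@4): 16 holes -> [(0, 2), (0, 3), (1, 2), (1, 3), (2, 2), (2, 3), (3, 2), (3, 3), (4, 2), (4, 3), (5, 2), (5, 3), (6, 2), (6, 3), (7, 2), (7, 3)]
Unfold 5 (reflect across v@2): 32 holes -> [(0, 0), (0, 1), (0, 2), (0, 3), (1, 0), (1, 1), (1, 2), (1, 3), (2, 0), (2, 1), (2, 2), (2, 3), (3, 0), (3, 1), (3, 2), (3, 3), (4, 0), (4, 1), (4, 2), (4, 3), (5, 0), (5, 1), (5, 2), (5, 3), (6, 0), (6, 1), (6, 2), (6, 3), (7, 0), (7, 1), (7, 2), (7, 3)]

Answer: 32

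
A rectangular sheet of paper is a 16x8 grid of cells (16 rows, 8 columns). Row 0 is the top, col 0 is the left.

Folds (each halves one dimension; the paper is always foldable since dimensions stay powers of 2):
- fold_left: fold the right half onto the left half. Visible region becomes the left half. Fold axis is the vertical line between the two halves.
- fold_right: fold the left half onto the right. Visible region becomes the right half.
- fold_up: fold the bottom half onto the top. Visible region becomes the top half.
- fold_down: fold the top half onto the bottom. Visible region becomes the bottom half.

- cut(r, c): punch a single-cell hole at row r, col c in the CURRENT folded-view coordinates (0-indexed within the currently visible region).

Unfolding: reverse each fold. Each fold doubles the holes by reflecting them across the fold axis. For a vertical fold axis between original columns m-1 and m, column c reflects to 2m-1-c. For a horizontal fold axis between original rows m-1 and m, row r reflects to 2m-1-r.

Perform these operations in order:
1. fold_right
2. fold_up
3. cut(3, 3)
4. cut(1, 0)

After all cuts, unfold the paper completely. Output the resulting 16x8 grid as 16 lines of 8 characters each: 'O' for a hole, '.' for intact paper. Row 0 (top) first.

Answer: ........
...OO...
........
O......O
........
........
........
........
........
........
........
........
O......O
........
...OO...
........

Derivation:
Op 1 fold_right: fold axis v@4; visible region now rows[0,16) x cols[4,8) = 16x4
Op 2 fold_up: fold axis h@8; visible region now rows[0,8) x cols[4,8) = 8x4
Op 3 cut(3, 3): punch at orig (3,7); cuts so far [(3, 7)]; region rows[0,8) x cols[4,8) = 8x4
Op 4 cut(1, 0): punch at orig (1,4); cuts so far [(1, 4), (3, 7)]; region rows[0,8) x cols[4,8) = 8x4
Unfold 1 (reflect across h@8): 4 holes -> [(1, 4), (3, 7), (12, 7), (14, 4)]
Unfold 2 (reflect across v@4): 8 holes -> [(1, 3), (1, 4), (3, 0), (3, 7), (12, 0), (12, 7), (14, 3), (14, 4)]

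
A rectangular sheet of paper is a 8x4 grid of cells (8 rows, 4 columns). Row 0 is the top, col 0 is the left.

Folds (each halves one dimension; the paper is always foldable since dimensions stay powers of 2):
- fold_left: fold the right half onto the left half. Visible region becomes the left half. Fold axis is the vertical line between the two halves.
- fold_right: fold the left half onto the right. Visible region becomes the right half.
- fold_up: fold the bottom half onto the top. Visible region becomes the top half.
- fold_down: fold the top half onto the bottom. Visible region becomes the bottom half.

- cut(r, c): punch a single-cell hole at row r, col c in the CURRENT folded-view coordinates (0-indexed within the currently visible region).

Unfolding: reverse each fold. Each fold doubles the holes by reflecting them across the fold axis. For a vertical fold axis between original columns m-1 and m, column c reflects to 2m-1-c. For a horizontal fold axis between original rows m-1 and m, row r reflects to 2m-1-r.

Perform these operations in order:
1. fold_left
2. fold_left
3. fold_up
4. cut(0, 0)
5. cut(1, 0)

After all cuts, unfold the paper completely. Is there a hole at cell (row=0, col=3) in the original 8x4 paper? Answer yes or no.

Op 1 fold_left: fold axis v@2; visible region now rows[0,8) x cols[0,2) = 8x2
Op 2 fold_left: fold axis v@1; visible region now rows[0,8) x cols[0,1) = 8x1
Op 3 fold_up: fold axis h@4; visible region now rows[0,4) x cols[0,1) = 4x1
Op 4 cut(0, 0): punch at orig (0,0); cuts so far [(0, 0)]; region rows[0,4) x cols[0,1) = 4x1
Op 5 cut(1, 0): punch at orig (1,0); cuts so far [(0, 0), (1, 0)]; region rows[0,4) x cols[0,1) = 4x1
Unfold 1 (reflect across h@4): 4 holes -> [(0, 0), (1, 0), (6, 0), (7, 0)]
Unfold 2 (reflect across v@1): 8 holes -> [(0, 0), (0, 1), (1, 0), (1, 1), (6, 0), (6, 1), (7, 0), (7, 1)]
Unfold 3 (reflect across v@2): 16 holes -> [(0, 0), (0, 1), (0, 2), (0, 3), (1, 0), (1, 1), (1, 2), (1, 3), (6, 0), (6, 1), (6, 2), (6, 3), (7, 0), (7, 1), (7, 2), (7, 3)]
Holes: [(0, 0), (0, 1), (0, 2), (0, 3), (1, 0), (1, 1), (1, 2), (1, 3), (6, 0), (6, 1), (6, 2), (6, 3), (7, 0), (7, 1), (7, 2), (7, 3)]

Answer: yes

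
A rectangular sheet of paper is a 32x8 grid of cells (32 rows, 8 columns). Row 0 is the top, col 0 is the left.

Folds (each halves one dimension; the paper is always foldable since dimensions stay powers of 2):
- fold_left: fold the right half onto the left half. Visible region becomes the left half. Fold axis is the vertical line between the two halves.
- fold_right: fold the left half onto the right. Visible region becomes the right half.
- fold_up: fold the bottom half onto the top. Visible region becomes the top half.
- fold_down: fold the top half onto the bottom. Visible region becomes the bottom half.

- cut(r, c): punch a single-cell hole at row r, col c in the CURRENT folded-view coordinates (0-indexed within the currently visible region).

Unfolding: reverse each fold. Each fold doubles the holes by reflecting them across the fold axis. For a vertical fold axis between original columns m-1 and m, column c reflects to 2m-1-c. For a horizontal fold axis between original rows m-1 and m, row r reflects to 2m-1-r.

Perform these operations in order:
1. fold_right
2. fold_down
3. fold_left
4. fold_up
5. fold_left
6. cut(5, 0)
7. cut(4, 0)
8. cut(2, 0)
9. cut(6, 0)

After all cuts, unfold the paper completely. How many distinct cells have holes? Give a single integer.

Answer: 128

Derivation:
Op 1 fold_right: fold axis v@4; visible region now rows[0,32) x cols[4,8) = 32x4
Op 2 fold_down: fold axis h@16; visible region now rows[16,32) x cols[4,8) = 16x4
Op 3 fold_left: fold axis v@6; visible region now rows[16,32) x cols[4,6) = 16x2
Op 4 fold_up: fold axis h@24; visible region now rows[16,24) x cols[4,6) = 8x2
Op 5 fold_left: fold axis v@5; visible region now rows[16,24) x cols[4,5) = 8x1
Op 6 cut(5, 0): punch at orig (21,4); cuts so far [(21, 4)]; region rows[16,24) x cols[4,5) = 8x1
Op 7 cut(4, 0): punch at orig (20,4); cuts so far [(20, 4), (21, 4)]; region rows[16,24) x cols[4,5) = 8x1
Op 8 cut(2, 0): punch at orig (18,4); cuts so far [(18, 4), (20, 4), (21, 4)]; region rows[16,24) x cols[4,5) = 8x1
Op 9 cut(6, 0): punch at orig (22,4); cuts so far [(18, 4), (20, 4), (21, 4), (22, 4)]; region rows[16,24) x cols[4,5) = 8x1
Unfold 1 (reflect across v@5): 8 holes -> [(18, 4), (18, 5), (20, 4), (20, 5), (21, 4), (21, 5), (22, 4), (22, 5)]
Unfold 2 (reflect across h@24): 16 holes -> [(18, 4), (18, 5), (20, 4), (20, 5), (21, 4), (21, 5), (22, 4), (22, 5), (25, 4), (25, 5), (26, 4), (26, 5), (27, 4), (27, 5), (29, 4), (29, 5)]
Unfold 3 (reflect across v@6): 32 holes -> [(18, 4), (18, 5), (18, 6), (18, 7), (20, 4), (20, 5), (20, 6), (20, 7), (21, 4), (21, 5), (21, 6), (21, 7), (22, 4), (22, 5), (22, 6), (22, 7), (25, 4), (25, 5), (25, 6), (25, 7), (26, 4), (26, 5), (26, 6), (26, 7), (27, 4), (27, 5), (27, 6), (27, 7), (29, 4), (29, 5), (29, 6), (29, 7)]
Unfold 4 (reflect across h@16): 64 holes -> [(2, 4), (2, 5), (2, 6), (2, 7), (4, 4), (4, 5), (4, 6), (4, 7), (5, 4), (5, 5), (5, 6), (5, 7), (6, 4), (6, 5), (6, 6), (6, 7), (9, 4), (9, 5), (9, 6), (9, 7), (10, 4), (10, 5), (10, 6), (10, 7), (11, 4), (11, 5), (11, 6), (11, 7), (13, 4), (13, 5), (13, 6), (13, 7), (18, 4), (18, 5), (18, 6), (18, 7), (20, 4), (20, 5), (20, 6), (20, 7), (21, 4), (21, 5), (21, 6), (21, 7), (22, 4), (22, 5), (22, 6), (22, 7), (25, 4), (25, 5), (25, 6), (25, 7), (26, 4), (26, 5), (26, 6), (26, 7), (27, 4), (27, 5), (27, 6), (27, 7), (29, 4), (29, 5), (29, 6), (29, 7)]
Unfold 5 (reflect across v@4): 128 holes -> [(2, 0), (2, 1), (2, 2), (2, 3), (2, 4), (2, 5), (2, 6), (2, 7), (4, 0), (4, 1), (4, 2), (4, 3), (4, 4), (4, 5), (4, 6), (4, 7), (5, 0), (5, 1), (5, 2), (5, 3), (5, 4), (5, 5), (5, 6), (5, 7), (6, 0), (6, 1), (6, 2), (6, 3), (6, 4), (6, 5), (6, 6), (6, 7), (9, 0), (9, 1), (9, 2), (9, 3), (9, 4), (9, 5), (9, 6), (9, 7), (10, 0), (10, 1), (10, 2), (10, 3), (10, 4), (10, 5), (10, 6), (10, 7), (11, 0), (11, 1), (11, 2), (11, 3), (11, 4), (11, 5), (11, 6), (11, 7), (13, 0), (13, 1), (13, 2), (13, 3), (13, 4), (13, 5), (13, 6), (13, 7), (18, 0), (18, 1), (18, 2), (18, 3), (18, 4), (18, 5), (18, 6), (18, 7), (20, 0), (20, 1), (20, 2), (20, 3), (20, 4), (20, 5), (20, 6), (20, 7), (21, 0), (21, 1), (21, 2), (21, 3), (21, 4), (21, 5), (21, 6), (21, 7), (22, 0), (22, 1), (22, 2), (22, 3), (22, 4), (22, 5), (22, 6), (22, 7), (25, 0), (25, 1), (25, 2), (25, 3), (25, 4), (25, 5), (25, 6), (25, 7), (26, 0), (26, 1), (26, 2), (26, 3), (26, 4), (26, 5), (26, 6), (26, 7), (27, 0), (27, 1), (27, 2), (27, 3), (27, 4), (27, 5), (27, 6), (27, 7), (29, 0), (29, 1), (29, 2), (29, 3), (29, 4), (29, 5), (29, 6), (29, 7)]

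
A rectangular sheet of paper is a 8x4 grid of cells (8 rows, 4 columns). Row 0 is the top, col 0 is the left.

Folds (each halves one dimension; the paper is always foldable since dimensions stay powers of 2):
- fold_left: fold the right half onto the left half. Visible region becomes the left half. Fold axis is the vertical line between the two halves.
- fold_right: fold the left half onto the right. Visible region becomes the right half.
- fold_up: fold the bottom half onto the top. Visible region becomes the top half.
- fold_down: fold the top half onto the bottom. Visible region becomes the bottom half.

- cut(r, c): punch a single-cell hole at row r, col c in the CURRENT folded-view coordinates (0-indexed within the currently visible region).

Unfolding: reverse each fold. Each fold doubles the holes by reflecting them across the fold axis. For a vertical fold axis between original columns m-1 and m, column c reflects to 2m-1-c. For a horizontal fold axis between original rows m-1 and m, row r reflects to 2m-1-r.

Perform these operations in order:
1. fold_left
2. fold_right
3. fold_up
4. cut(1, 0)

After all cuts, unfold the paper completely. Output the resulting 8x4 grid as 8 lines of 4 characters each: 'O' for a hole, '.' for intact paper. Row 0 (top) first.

Answer: ....
OOOO
....
....
....
....
OOOO
....

Derivation:
Op 1 fold_left: fold axis v@2; visible region now rows[0,8) x cols[0,2) = 8x2
Op 2 fold_right: fold axis v@1; visible region now rows[0,8) x cols[1,2) = 8x1
Op 3 fold_up: fold axis h@4; visible region now rows[0,4) x cols[1,2) = 4x1
Op 4 cut(1, 0): punch at orig (1,1); cuts so far [(1, 1)]; region rows[0,4) x cols[1,2) = 4x1
Unfold 1 (reflect across h@4): 2 holes -> [(1, 1), (6, 1)]
Unfold 2 (reflect across v@1): 4 holes -> [(1, 0), (1, 1), (6, 0), (6, 1)]
Unfold 3 (reflect across v@2): 8 holes -> [(1, 0), (1, 1), (1, 2), (1, 3), (6, 0), (6, 1), (6, 2), (6, 3)]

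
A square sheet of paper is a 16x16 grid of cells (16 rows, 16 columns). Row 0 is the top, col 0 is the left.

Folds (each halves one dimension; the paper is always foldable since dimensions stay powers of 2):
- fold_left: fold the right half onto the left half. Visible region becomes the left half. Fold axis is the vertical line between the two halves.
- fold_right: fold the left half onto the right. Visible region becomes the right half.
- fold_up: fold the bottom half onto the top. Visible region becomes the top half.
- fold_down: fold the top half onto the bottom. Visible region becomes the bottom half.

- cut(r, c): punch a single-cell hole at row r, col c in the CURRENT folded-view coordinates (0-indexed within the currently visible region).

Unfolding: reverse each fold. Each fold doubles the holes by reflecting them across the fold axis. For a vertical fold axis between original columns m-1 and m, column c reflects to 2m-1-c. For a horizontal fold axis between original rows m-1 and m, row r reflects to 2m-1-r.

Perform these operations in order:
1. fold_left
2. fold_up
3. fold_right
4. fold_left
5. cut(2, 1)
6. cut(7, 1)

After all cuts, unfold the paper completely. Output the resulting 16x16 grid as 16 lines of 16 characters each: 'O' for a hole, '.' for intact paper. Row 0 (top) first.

Op 1 fold_left: fold axis v@8; visible region now rows[0,16) x cols[0,8) = 16x8
Op 2 fold_up: fold axis h@8; visible region now rows[0,8) x cols[0,8) = 8x8
Op 3 fold_right: fold axis v@4; visible region now rows[0,8) x cols[4,8) = 8x4
Op 4 fold_left: fold axis v@6; visible region now rows[0,8) x cols[4,6) = 8x2
Op 5 cut(2, 1): punch at orig (2,5); cuts so far [(2, 5)]; region rows[0,8) x cols[4,6) = 8x2
Op 6 cut(7, 1): punch at orig (7,5); cuts so far [(2, 5), (7, 5)]; region rows[0,8) x cols[4,6) = 8x2
Unfold 1 (reflect across v@6): 4 holes -> [(2, 5), (2, 6), (7, 5), (7, 6)]
Unfold 2 (reflect across v@4): 8 holes -> [(2, 1), (2, 2), (2, 5), (2, 6), (7, 1), (7, 2), (7, 5), (7, 6)]
Unfold 3 (reflect across h@8): 16 holes -> [(2, 1), (2, 2), (2, 5), (2, 6), (7, 1), (7, 2), (7, 5), (7, 6), (8, 1), (8, 2), (8, 5), (8, 6), (13, 1), (13, 2), (13, 5), (13, 6)]
Unfold 4 (reflect across v@8): 32 holes -> [(2, 1), (2, 2), (2, 5), (2, 6), (2, 9), (2, 10), (2, 13), (2, 14), (7, 1), (7, 2), (7, 5), (7, 6), (7, 9), (7, 10), (7, 13), (7, 14), (8, 1), (8, 2), (8, 5), (8, 6), (8, 9), (8, 10), (8, 13), (8, 14), (13, 1), (13, 2), (13, 5), (13, 6), (13, 9), (13, 10), (13, 13), (13, 14)]

Answer: ................
................
.OO..OO..OO..OO.
................
................
................
................
.OO..OO..OO..OO.
.OO..OO..OO..OO.
................
................
................
................
.OO..OO..OO..OO.
................
................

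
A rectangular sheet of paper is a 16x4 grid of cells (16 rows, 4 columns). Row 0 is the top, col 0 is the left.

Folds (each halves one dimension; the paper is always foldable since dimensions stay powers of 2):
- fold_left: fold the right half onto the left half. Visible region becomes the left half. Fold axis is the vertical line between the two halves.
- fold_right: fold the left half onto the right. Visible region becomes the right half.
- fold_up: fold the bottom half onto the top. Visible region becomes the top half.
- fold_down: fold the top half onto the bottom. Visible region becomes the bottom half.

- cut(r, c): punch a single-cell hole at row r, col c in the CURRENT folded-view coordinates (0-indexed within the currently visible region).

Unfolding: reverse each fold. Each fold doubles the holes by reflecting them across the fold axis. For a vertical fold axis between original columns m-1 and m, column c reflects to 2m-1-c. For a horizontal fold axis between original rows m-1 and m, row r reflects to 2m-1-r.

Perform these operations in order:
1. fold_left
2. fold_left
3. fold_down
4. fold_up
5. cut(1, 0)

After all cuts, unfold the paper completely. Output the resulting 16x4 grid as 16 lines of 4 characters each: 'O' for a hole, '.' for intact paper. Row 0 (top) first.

Answer: ....
OOOO
....
....
....
....
OOOO
....
....
OOOO
....
....
....
....
OOOO
....

Derivation:
Op 1 fold_left: fold axis v@2; visible region now rows[0,16) x cols[0,2) = 16x2
Op 2 fold_left: fold axis v@1; visible region now rows[0,16) x cols[0,1) = 16x1
Op 3 fold_down: fold axis h@8; visible region now rows[8,16) x cols[0,1) = 8x1
Op 4 fold_up: fold axis h@12; visible region now rows[8,12) x cols[0,1) = 4x1
Op 5 cut(1, 0): punch at orig (9,0); cuts so far [(9, 0)]; region rows[8,12) x cols[0,1) = 4x1
Unfold 1 (reflect across h@12): 2 holes -> [(9, 0), (14, 0)]
Unfold 2 (reflect across h@8): 4 holes -> [(1, 0), (6, 0), (9, 0), (14, 0)]
Unfold 3 (reflect across v@1): 8 holes -> [(1, 0), (1, 1), (6, 0), (6, 1), (9, 0), (9, 1), (14, 0), (14, 1)]
Unfold 4 (reflect across v@2): 16 holes -> [(1, 0), (1, 1), (1, 2), (1, 3), (6, 0), (6, 1), (6, 2), (6, 3), (9, 0), (9, 1), (9, 2), (9, 3), (14, 0), (14, 1), (14, 2), (14, 3)]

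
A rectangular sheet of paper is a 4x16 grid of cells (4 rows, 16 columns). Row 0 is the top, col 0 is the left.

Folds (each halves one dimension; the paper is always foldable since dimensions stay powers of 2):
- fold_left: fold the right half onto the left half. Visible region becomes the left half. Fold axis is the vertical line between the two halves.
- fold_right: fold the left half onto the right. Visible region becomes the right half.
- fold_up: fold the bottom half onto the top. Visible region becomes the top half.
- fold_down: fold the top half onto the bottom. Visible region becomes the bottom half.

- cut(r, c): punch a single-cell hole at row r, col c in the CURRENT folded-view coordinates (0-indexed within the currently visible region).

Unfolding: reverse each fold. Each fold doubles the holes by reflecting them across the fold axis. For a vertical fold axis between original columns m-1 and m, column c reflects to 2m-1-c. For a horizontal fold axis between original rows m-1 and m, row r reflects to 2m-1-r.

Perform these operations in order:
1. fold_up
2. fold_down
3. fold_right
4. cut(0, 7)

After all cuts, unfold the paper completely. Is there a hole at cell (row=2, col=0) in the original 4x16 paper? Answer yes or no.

Op 1 fold_up: fold axis h@2; visible region now rows[0,2) x cols[0,16) = 2x16
Op 2 fold_down: fold axis h@1; visible region now rows[1,2) x cols[0,16) = 1x16
Op 3 fold_right: fold axis v@8; visible region now rows[1,2) x cols[8,16) = 1x8
Op 4 cut(0, 7): punch at orig (1,15); cuts so far [(1, 15)]; region rows[1,2) x cols[8,16) = 1x8
Unfold 1 (reflect across v@8): 2 holes -> [(1, 0), (1, 15)]
Unfold 2 (reflect across h@1): 4 holes -> [(0, 0), (0, 15), (1, 0), (1, 15)]
Unfold 3 (reflect across h@2): 8 holes -> [(0, 0), (0, 15), (1, 0), (1, 15), (2, 0), (2, 15), (3, 0), (3, 15)]
Holes: [(0, 0), (0, 15), (1, 0), (1, 15), (2, 0), (2, 15), (3, 0), (3, 15)]

Answer: yes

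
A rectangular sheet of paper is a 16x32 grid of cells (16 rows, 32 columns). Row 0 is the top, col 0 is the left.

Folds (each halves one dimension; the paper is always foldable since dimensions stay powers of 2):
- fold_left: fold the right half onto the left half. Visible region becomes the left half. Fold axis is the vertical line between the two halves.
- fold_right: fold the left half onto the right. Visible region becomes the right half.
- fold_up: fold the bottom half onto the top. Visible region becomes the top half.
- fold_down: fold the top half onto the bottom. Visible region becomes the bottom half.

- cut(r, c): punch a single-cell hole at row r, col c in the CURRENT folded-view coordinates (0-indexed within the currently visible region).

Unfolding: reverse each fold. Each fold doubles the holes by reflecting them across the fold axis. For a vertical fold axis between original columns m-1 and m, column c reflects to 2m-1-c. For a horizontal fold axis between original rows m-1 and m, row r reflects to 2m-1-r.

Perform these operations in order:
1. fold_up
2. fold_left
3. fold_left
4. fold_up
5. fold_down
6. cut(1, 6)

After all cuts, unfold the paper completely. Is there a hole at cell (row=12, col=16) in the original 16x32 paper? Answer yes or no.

Answer: no

Derivation:
Op 1 fold_up: fold axis h@8; visible region now rows[0,8) x cols[0,32) = 8x32
Op 2 fold_left: fold axis v@16; visible region now rows[0,8) x cols[0,16) = 8x16
Op 3 fold_left: fold axis v@8; visible region now rows[0,8) x cols[0,8) = 8x8
Op 4 fold_up: fold axis h@4; visible region now rows[0,4) x cols[0,8) = 4x8
Op 5 fold_down: fold axis h@2; visible region now rows[2,4) x cols[0,8) = 2x8
Op 6 cut(1, 6): punch at orig (3,6); cuts so far [(3, 6)]; region rows[2,4) x cols[0,8) = 2x8
Unfold 1 (reflect across h@2): 2 holes -> [(0, 6), (3, 6)]
Unfold 2 (reflect across h@4): 4 holes -> [(0, 6), (3, 6), (4, 6), (7, 6)]
Unfold 3 (reflect across v@8): 8 holes -> [(0, 6), (0, 9), (3, 6), (3, 9), (4, 6), (4, 9), (7, 6), (7, 9)]
Unfold 4 (reflect across v@16): 16 holes -> [(0, 6), (0, 9), (0, 22), (0, 25), (3, 6), (3, 9), (3, 22), (3, 25), (4, 6), (4, 9), (4, 22), (4, 25), (7, 6), (7, 9), (7, 22), (7, 25)]
Unfold 5 (reflect across h@8): 32 holes -> [(0, 6), (0, 9), (0, 22), (0, 25), (3, 6), (3, 9), (3, 22), (3, 25), (4, 6), (4, 9), (4, 22), (4, 25), (7, 6), (7, 9), (7, 22), (7, 25), (8, 6), (8, 9), (8, 22), (8, 25), (11, 6), (11, 9), (11, 22), (11, 25), (12, 6), (12, 9), (12, 22), (12, 25), (15, 6), (15, 9), (15, 22), (15, 25)]
Holes: [(0, 6), (0, 9), (0, 22), (0, 25), (3, 6), (3, 9), (3, 22), (3, 25), (4, 6), (4, 9), (4, 22), (4, 25), (7, 6), (7, 9), (7, 22), (7, 25), (8, 6), (8, 9), (8, 22), (8, 25), (11, 6), (11, 9), (11, 22), (11, 25), (12, 6), (12, 9), (12, 22), (12, 25), (15, 6), (15, 9), (15, 22), (15, 25)]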